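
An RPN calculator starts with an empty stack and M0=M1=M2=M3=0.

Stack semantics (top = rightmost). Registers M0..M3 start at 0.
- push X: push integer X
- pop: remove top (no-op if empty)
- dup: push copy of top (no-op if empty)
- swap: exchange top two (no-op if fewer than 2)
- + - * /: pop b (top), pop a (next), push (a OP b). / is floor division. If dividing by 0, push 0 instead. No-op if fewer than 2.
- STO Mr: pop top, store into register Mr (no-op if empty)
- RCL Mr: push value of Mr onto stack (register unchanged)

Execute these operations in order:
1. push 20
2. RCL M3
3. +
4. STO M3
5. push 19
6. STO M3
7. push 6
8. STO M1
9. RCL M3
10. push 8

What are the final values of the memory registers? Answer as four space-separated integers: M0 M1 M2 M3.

Answer: 0 6 0 19

Derivation:
After op 1 (push 20): stack=[20] mem=[0,0,0,0]
After op 2 (RCL M3): stack=[20,0] mem=[0,0,0,0]
After op 3 (+): stack=[20] mem=[0,0,0,0]
After op 4 (STO M3): stack=[empty] mem=[0,0,0,20]
After op 5 (push 19): stack=[19] mem=[0,0,0,20]
After op 6 (STO M3): stack=[empty] mem=[0,0,0,19]
After op 7 (push 6): stack=[6] mem=[0,0,0,19]
After op 8 (STO M1): stack=[empty] mem=[0,6,0,19]
After op 9 (RCL M3): stack=[19] mem=[0,6,0,19]
After op 10 (push 8): stack=[19,8] mem=[0,6,0,19]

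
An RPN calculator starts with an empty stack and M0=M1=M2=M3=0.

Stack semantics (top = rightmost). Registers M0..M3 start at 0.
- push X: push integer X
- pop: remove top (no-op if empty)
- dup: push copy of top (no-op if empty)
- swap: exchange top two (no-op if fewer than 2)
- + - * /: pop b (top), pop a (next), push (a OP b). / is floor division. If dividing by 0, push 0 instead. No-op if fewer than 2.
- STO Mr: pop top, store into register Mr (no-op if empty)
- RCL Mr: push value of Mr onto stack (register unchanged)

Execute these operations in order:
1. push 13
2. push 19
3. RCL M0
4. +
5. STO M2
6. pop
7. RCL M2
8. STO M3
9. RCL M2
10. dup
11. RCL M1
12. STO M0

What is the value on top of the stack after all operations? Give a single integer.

After op 1 (push 13): stack=[13] mem=[0,0,0,0]
After op 2 (push 19): stack=[13,19] mem=[0,0,0,0]
After op 3 (RCL M0): stack=[13,19,0] mem=[0,0,0,0]
After op 4 (+): stack=[13,19] mem=[0,0,0,0]
After op 5 (STO M2): stack=[13] mem=[0,0,19,0]
After op 6 (pop): stack=[empty] mem=[0,0,19,0]
After op 7 (RCL M2): stack=[19] mem=[0,0,19,0]
After op 8 (STO M3): stack=[empty] mem=[0,0,19,19]
After op 9 (RCL M2): stack=[19] mem=[0,0,19,19]
After op 10 (dup): stack=[19,19] mem=[0,0,19,19]
After op 11 (RCL M1): stack=[19,19,0] mem=[0,0,19,19]
After op 12 (STO M0): stack=[19,19] mem=[0,0,19,19]

Answer: 19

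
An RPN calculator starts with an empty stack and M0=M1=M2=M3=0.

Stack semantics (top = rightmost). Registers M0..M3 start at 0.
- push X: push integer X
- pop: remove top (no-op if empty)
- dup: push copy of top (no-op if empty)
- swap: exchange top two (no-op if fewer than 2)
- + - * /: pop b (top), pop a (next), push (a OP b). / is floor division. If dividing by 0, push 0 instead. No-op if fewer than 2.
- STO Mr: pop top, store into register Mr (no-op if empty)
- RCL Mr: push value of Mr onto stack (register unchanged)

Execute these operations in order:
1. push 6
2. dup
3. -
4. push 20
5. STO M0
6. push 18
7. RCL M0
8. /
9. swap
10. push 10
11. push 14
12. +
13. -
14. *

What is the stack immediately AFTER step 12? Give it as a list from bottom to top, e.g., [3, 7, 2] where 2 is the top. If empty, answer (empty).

After op 1 (push 6): stack=[6] mem=[0,0,0,0]
After op 2 (dup): stack=[6,6] mem=[0,0,0,0]
After op 3 (-): stack=[0] mem=[0,0,0,0]
After op 4 (push 20): stack=[0,20] mem=[0,0,0,0]
After op 5 (STO M0): stack=[0] mem=[20,0,0,0]
After op 6 (push 18): stack=[0,18] mem=[20,0,0,0]
After op 7 (RCL M0): stack=[0,18,20] mem=[20,0,0,0]
After op 8 (/): stack=[0,0] mem=[20,0,0,0]
After op 9 (swap): stack=[0,0] mem=[20,0,0,0]
After op 10 (push 10): stack=[0,0,10] mem=[20,0,0,0]
After op 11 (push 14): stack=[0,0,10,14] mem=[20,0,0,0]
After op 12 (+): stack=[0,0,24] mem=[20,0,0,0]

[0, 0, 24]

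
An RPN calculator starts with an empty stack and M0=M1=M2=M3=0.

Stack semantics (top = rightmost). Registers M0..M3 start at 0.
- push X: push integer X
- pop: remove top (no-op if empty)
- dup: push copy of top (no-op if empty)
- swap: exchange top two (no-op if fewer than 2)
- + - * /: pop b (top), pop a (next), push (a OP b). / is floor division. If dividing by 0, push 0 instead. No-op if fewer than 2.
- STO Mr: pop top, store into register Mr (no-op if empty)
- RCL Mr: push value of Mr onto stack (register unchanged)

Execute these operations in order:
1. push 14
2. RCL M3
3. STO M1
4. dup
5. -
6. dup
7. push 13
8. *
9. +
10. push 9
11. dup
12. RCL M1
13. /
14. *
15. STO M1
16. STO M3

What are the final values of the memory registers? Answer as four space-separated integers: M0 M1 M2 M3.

Answer: 0 0 0 0

Derivation:
After op 1 (push 14): stack=[14] mem=[0,0,0,0]
After op 2 (RCL M3): stack=[14,0] mem=[0,0,0,0]
After op 3 (STO M1): stack=[14] mem=[0,0,0,0]
After op 4 (dup): stack=[14,14] mem=[0,0,0,0]
After op 5 (-): stack=[0] mem=[0,0,0,0]
After op 6 (dup): stack=[0,0] mem=[0,0,0,0]
After op 7 (push 13): stack=[0,0,13] mem=[0,0,0,0]
After op 8 (*): stack=[0,0] mem=[0,0,0,0]
After op 9 (+): stack=[0] mem=[0,0,0,0]
After op 10 (push 9): stack=[0,9] mem=[0,0,0,0]
After op 11 (dup): stack=[0,9,9] mem=[0,0,0,0]
After op 12 (RCL M1): stack=[0,9,9,0] mem=[0,0,0,0]
After op 13 (/): stack=[0,9,0] mem=[0,0,0,0]
After op 14 (*): stack=[0,0] mem=[0,0,0,0]
After op 15 (STO M1): stack=[0] mem=[0,0,0,0]
After op 16 (STO M3): stack=[empty] mem=[0,0,0,0]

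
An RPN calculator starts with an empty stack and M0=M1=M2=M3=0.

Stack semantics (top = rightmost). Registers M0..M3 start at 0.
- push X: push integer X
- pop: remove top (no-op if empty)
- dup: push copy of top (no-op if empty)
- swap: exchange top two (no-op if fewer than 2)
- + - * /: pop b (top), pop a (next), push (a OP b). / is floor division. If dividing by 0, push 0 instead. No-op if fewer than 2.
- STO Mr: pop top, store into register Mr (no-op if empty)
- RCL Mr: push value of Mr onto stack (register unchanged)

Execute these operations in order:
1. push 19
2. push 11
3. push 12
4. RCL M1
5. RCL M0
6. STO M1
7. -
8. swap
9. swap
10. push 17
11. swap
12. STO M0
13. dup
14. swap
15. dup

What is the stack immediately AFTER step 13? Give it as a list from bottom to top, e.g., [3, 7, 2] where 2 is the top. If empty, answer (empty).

After op 1 (push 19): stack=[19] mem=[0,0,0,0]
After op 2 (push 11): stack=[19,11] mem=[0,0,0,0]
After op 3 (push 12): stack=[19,11,12] mem=[0,0,0,0]
After op 4 (RCL M1): stack=[19,11,12,0] mem=[0,0,0,0]
After op 5 (RCL M0): stack=[19,11,12,0,0] mem=[0,0,0,0]
After op 6 (STO M1): stack=[19,11,12,0] mem=[0,0,0,0]
After op 7 (-): stack=[19,11,12] mem=[0,0,0,0]
After op 8 (swap): stack=[19,12,11] mem=[0,0,0,0]
After op 9 (swap): stack=[19,11,12] mem=[0,0,0,0]
After op 10 (push 17): stack=[19,11,12,17] mem=[0,0,0,0]
After op 11 (swap): stack=[19,11,17,12] mem=[0,0,0,0]
After op 12 (STO M0): stack=[19,11,17] mem=[12,0,0,0]
After op 13 (dup): stack=[19,11,17,17] mem=[12,0,0,0]

[19, 11, 17, 17]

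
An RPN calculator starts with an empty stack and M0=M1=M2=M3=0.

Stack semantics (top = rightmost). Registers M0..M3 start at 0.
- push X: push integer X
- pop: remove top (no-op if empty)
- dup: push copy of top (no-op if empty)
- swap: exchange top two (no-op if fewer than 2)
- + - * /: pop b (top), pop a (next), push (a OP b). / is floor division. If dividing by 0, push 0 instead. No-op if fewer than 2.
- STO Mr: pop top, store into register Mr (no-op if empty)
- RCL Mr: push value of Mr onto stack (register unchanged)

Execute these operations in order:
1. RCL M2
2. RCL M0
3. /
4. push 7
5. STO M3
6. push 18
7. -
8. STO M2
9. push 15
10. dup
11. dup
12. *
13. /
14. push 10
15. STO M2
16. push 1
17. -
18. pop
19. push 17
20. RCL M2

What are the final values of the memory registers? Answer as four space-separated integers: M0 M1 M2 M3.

Answer: 0 0 10 7

Derivation:
After op 1 (RCL M2): stack=[0] mem=[0,0,0,0]
After op 2 (RCL M0): stack=[0,0] mem=[0,0,0,0]
After op 3 (/): stack=[0] mem=[0,0,0,0]
After op 4 (push 7): stack=[0,7] mem=[0,0,0,0]
After op 5 (STO M3): stack=[0] mem=[0,0,0,7]
After op 6 (push 18): stack=[0,18] mem=[0,0,0,7]
After op 7 (-): stack=[-18] mem=[0,0,0,7]
After op 8 (STO M2): stack=[empty] mem=[0,0,-18,7]
After op 9 (push 15): stack=[15] mem=[0,0,-18,7]
After op 10 (dup): stack=[15,15] mem=[0,0,-18,7]
After op 11 (dup): stack=[15,15,15] mem=[0,0,-18,7]
After op 12 (*): stack=[15,225] mem=[0,0,-18,7]
After op 13 (/): stack=[0] mem=[0,0,-18,7]
After op 14 (push 10): stack=[0,10] mem=[0,0,-18,7]
After op 15 (STO M2): stack=[0] mem=[0,0,10,7]
After op 16 (push 1): stack=[0,1] mem=[0,0,10,7]
After op 17 (-): stack=[-1] mem=[0,0,10,7]
After op 18 (pop): stack=[empty] mem=[0,0,10,7]
After op 19 (push 17): stack=[17] mem=[0,0,10,7]
After op 20 (RCL M2): stack=[17,10] mem=[0,0,10,7]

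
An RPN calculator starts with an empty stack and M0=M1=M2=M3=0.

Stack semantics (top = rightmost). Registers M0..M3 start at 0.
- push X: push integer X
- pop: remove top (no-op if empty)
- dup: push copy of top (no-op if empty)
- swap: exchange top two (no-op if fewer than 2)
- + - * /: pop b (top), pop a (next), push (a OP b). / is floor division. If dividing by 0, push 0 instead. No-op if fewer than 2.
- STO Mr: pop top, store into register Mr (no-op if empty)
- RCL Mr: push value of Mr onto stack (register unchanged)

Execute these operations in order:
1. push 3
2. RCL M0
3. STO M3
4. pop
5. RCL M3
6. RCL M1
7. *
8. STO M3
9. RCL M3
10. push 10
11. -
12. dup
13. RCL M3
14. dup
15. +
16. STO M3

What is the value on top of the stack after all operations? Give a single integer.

After op 1 (push 3): stack=[3] mem=[0,0,0,0]
After op 2 (RCL M0): stack=[3,0] mem=[0,0,0,0]
After op 3 (STO M3): stack=[3] mem=[0,0,0,0]
After op 4 (pop): stack=[empty] mem=[0,0,0,0]
After op 5 (RCL M3): stack=[0] mem=[0,0,0,0]
After op 6 (RCL M1): stack=[0,0] mem=[0,0,0,0]
After op 7 (*): stack=[0] mem=[0,0,0,0]
After op 8 (STO M3): stack=[empty] mem=[0,0,0,0]
After op 9 (RCL M3): stack=[0] mem=[0,0,0,0]
After op 10 (push 10): stack=[0,10] mem=[0,0,0,0]
After op 11 (-): stack=[-10] mem=[0,0,0,0]
After op 12 (dup): stack=[-10,-10] mem=[0,0,0,0]
After op 13 (RCL M3): stack=[-10,-10,0] mem=[0,0,0,0]
After op 14 (dup): stack=[-10,-10,0,0] mem=[0,0,0,0]
After op 15 (+): stack=[-10,-10,0] mem=[0,0,0,0]
After op 16 (STO M3): stack=[-10,-10] mem=[0,0,0,0]

Answer: -10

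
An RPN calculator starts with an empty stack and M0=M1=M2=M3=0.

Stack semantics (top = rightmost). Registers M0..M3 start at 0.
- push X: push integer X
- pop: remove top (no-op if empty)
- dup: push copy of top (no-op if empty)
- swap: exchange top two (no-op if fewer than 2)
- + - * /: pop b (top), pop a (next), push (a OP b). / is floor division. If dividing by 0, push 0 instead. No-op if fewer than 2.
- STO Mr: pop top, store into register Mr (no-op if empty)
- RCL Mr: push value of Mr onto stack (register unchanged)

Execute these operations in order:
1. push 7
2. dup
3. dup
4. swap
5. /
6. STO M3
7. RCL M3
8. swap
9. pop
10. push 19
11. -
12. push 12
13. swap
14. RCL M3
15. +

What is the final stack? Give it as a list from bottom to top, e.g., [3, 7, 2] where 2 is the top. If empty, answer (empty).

After op 1 (push 7): stack=[7] mem=[0,0,0,0]
After op 2 (dup): stack=[7,7] mem=[0,0,0,0]
After op 3 (dup): stack=[7,7,7] mem=[0,0,0,0]
After op 4 (swap): stack=[7,7,7] mem=[0,0,0,0]
After op 5 (/): stack=[7,1] mem=[0,0,0,0]
After op 6 (STO M3): stack=[7] mem=[0,0,0,1]
After op 7 (RCL M3): stack=[7,1] mem=[0,0,0,1]
After op 8 (swap): stack=[1,7] mem=[0,0,0,1]
After op 9 (pop): stack=[1] mem=[0,0,0,1]
After op 10 (push 19): stack=[1,19] mem=[0,0,0,1]
After op 11 (-): stack=[-18] mem=[0,0,0,1]
After op 12 (push 12): stack=[-18,12] mem=[0,0,0,1]
After op 13 (swap): stack=[12,-18] mem=[0,0,0,1]
After op 14 (RCL M3): stack=[12,-18,1] mem=[0,0,0,1]
After op 15 (+): stack=[12,-17] mem=[0,0,0,1]

Answer: [12, -17]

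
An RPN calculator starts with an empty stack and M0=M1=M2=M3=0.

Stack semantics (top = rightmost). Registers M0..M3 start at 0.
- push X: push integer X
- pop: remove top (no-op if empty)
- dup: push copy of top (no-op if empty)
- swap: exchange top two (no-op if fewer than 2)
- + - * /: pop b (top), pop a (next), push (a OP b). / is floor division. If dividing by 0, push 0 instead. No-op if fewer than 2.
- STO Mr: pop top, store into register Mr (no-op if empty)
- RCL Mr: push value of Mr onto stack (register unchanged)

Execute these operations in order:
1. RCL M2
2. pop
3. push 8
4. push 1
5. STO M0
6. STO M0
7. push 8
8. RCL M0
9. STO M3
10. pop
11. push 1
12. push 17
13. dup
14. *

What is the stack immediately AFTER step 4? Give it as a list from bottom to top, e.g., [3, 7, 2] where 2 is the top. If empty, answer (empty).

After op 1 (RCL M2): stack=[0] mem=[0,0,0,0]
After op 2 (pop): stack=[empty] mem=[0,0,0,0]
After op 3 (push 8): stack=[8] mem=[0,0,0,0]
After op 4 (push 1): stack=[8,1] mem=[0,0,0,0]

[8, 1]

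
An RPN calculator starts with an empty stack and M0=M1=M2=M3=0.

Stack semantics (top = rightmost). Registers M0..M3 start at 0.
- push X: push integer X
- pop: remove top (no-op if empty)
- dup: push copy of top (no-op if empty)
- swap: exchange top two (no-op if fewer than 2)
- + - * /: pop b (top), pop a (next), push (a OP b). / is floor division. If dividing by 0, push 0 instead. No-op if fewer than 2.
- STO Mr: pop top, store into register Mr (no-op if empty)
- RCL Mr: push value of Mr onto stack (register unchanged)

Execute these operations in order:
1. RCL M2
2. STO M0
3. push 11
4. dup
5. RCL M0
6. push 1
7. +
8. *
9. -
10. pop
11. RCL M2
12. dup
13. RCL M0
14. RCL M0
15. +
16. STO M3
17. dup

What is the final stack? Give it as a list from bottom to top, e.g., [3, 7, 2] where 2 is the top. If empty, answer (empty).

After op 1 (RCL M2): stack=[0] mem=[0,0,0,0]
After op 2 (STO M0): stack=[empty] mem=[0,0,0,0]
After op 3 (push 11): stack=[11] mem=[0,0,0,0]
After op 4 (dup): stack=[11,11] mem=[0,0,0,0]
After op 5 (RCL M0): stack=[11,11,0] mem=[0,0,0,0]
After op 6 (push 1): stack=[11,11,0,1] mem=[0,0,0,0]
After op 7 (+): stack=[11,11,1] mem=[0,0,0,0]
After op 8 (*): stack=[11,11] mem=[0,0,0,0]
After op 9 (-): stack=[0] mem=[0,0,0,0]
After op 10 (pop): stack=[empty] mem=[0,0,0,0]
After op 11 (RCL M2): stack=[0] mem=[0,0,0,0]
After op 12 (dup): stack=[0,0] mem=[0,0,0,0]
After op 13 (RCL M0): stack=[0,0,0] mem=[0,0,0,0]
After op 14 (RCL M0): stack=[0,0,0,0] mem=[0,0,0,0]
After op 15 (+): stack=[0,0,0] mem=[0,0,0,0]
After op 16 (STO M3): stack=[0,0] mem=[0,0,0,0]
After op 17 (dup): stack=[0,0,0] mem=[0,0,0,0]

Answer: [0, 0, 0]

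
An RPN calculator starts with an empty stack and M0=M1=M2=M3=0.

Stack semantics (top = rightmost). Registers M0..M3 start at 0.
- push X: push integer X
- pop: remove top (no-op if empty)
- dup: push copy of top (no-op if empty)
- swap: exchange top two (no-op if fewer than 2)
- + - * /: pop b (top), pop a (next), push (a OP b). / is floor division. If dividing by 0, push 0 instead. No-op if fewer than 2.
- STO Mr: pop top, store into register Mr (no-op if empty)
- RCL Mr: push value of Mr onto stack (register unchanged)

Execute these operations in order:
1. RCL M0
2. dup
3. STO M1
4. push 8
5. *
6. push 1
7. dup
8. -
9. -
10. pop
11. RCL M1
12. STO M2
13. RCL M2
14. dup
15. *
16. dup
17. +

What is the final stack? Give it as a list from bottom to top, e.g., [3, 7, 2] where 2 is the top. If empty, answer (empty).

Answer: [0]

Derivation:
After op 1 (RCL M0): stack=[0] mem=[0,0,0,0]
After op 2 (dup): stack=[0,0] mem=[0,0,0,0]
After op 3 (STO M1): stack=[0] mem=[0,0,0,0]
After op 4 (push 8): stack=[0,8] mem=[0,0,0,0]
After op 5 (*): stack=[0] mem=[0,0,0,0]
After op 6 (push 1): stack=[0,1] mem=[0,0,0,0]
After op 7 (dup): stack=[0,1,1] mem=[0,0,0,0]
After op 8 (-): stack=[0,0] mem=[0,0,0,0]
After op 9 (-): stack=[0] mem=[0,0,0,0]
After op 10 (pop): stack=[empty] mem=[0,0,0,0]
After op 11 (RCL M1): stack=[0] mem=[0,0,0,0]
After op 12 (STO M2): stack=[empty] mem=[0,0,0,0]
After op 13 (RCL M2): stack=[0] mem=[0,0,0,0]
After op 14 (dup): stack=[0,0] mem=[0,0,0,0]
After op 15 (*): stack=[0] mem=[0,0,0,0]
After op 16 (dup): stack=[0,0] mem=[0,0,0,0]
After op 17 (+): stack=[0] mem=[0,0,0,0]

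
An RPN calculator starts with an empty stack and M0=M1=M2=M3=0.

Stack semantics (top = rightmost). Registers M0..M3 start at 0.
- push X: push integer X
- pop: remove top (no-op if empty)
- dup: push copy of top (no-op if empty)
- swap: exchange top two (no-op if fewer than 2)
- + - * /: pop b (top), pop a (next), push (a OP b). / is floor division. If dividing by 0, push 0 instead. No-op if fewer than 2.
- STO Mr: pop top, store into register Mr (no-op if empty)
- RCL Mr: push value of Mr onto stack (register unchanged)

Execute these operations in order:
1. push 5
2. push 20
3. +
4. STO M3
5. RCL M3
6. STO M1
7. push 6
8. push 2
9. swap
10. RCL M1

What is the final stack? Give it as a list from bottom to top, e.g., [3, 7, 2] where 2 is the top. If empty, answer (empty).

After op 1 (push 5): stack=[5] mem=[0,0,0,0]
After op 2 (push 20): stack=[5,20] mem=[0,0,0,0]
After op 3 (+): stack=[25] mem=[0,0,0,0]
After op 4 (STO M3): stack=[empty] mem=[0,0,0,25]
After op 5 (RCL M3): stack=[25] mem=[0,0,0,25]
After op 6 (STO M1): stack=[empty] mem=[0,25,0,25]
After op 7 (push 6): stack=[6] mem=[0,25,0,25]
After op 8 (push 2): stack=[6,2] mem=[0,25,0,25]
After op 9 (swap): stack=[2,6] mem=[0,25,0,25]
After op 10 (RCL M1): stack=[2,6,25] mem=[0,25,0,25]

Answer: [2, 6, 25]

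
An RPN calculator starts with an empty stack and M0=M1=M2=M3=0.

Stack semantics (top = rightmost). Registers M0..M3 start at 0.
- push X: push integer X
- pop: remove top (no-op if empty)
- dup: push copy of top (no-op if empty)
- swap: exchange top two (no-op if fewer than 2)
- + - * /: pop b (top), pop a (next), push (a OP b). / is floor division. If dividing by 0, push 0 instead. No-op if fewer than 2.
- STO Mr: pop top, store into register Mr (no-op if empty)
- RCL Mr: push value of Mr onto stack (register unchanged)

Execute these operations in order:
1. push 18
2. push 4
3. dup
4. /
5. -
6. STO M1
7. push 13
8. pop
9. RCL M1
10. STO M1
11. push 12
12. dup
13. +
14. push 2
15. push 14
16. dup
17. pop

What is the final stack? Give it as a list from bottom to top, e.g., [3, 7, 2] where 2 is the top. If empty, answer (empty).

Answer: [24, 2, 14]

Derivation:
After op 1 (push 18): stack=[18] mem=[0,0,0,0]
After op 2 (push 4): stack=[18,4] mem=[0,0,0,0]
After op 3 (dup): stack=[18,4,4] mem=[0,0,0,0]
After op 4 (/): stack=[18,1] mem=[0,0,0,0]
After op 5 (-): stack=[17] mem=[0,0,0,0]
After op 6 (STO M1): stack=[empty] mem=[0,17,0,0]
After op 7 (push 13): stack=[13] mem=[0,17,0,0]
After op 8 (pop): stack=[empty] mem=[0,17,0,0]
After op 9 (RCL M1): stack=[17] mem=[0,17,0,0]
After op 10 (STO M1): stack=[empty] mem=[0,17,0,0]
After op 11 (push 12): stack=[12] mem=[0,17,0,0]
After op 12 (dup): stack=[12,12] mem=[0,17,0,0]
After op 13 (+): stack=[24] mem=[0,17,0,0]
After op 14 (push 2): stack=[24,2] mem=[0,17,0,0]
After op 15 (push 14): stack=[24,2,14] mem=[0,17,0,0]
After op 16 (dup): stack=[24,2,14,14] mem=[0,17,0,0]
After op 17 (pop): stack=[24,2,14] mem=[0,17,0,0]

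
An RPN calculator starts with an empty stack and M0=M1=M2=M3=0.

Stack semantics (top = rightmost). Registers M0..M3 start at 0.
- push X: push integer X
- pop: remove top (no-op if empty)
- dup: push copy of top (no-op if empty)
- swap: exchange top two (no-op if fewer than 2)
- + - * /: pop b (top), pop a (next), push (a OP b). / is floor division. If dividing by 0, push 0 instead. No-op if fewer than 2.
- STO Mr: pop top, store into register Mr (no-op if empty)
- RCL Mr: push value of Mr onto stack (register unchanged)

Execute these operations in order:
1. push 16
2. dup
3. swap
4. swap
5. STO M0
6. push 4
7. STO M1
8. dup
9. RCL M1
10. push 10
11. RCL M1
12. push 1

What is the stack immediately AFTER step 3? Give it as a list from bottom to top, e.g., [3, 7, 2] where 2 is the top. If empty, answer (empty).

After op 1 (push 16): stack=[16] mem=[0,0,0,0]
After op 2 (dup): stack=[16,16] mem=[0,0,0,0]
After op 3 (swap): stack=[16,16] mem=[0,0,0,0]

[16, 16]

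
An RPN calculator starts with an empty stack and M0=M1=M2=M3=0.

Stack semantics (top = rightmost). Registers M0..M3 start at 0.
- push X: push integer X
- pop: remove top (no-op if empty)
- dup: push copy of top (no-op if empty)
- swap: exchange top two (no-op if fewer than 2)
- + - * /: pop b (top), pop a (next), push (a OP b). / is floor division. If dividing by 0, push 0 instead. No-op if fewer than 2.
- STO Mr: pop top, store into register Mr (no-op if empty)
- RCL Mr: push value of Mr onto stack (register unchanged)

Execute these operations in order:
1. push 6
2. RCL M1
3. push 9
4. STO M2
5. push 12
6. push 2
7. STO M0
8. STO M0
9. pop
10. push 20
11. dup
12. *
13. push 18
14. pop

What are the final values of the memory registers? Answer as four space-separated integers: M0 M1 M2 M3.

After op 1 (push 6): stack=[6] mem=[0,0,0,0]
After op 2 (RCL M1): stack=[6,0] mem=[0,0,0,0]
After op 3 (push 9): stack=[6,0,9] mem=[0,0,0,0]
After op 4 (STO M2): stack=[6,0] mem=[0,0,9,0]
After op 5 (push 12): stack=[6,0,12] mem=[0,0,9,0]
After op 6 (push 2): stack=[6,0,12,2] mem=[0,0,9,0]
After op 7 (STO M0): stack=[6,0,12] mem=[2,0,9,0]
After op 8 (STO M0): stack=[6,0] mem=[12,0,9,0]
After op 9 (pop): stack=[6] mem=[12,0,9,0]
After op 10 (push 20): stack=[6,20] mem=[12,0,9,0]
After op 11 (dup): stack=[6,20,20] mem=[12,0,9,0]
After op 12 (*): stack=[6,400] mem=[12,0,9,0]
After op 13 (push 18): stack=[6,400,18] mem=[12,0,9,0]
After op 14 (pop): stack=[6,400] mem=[12,0,9,0]

Answer: 12 0 9 0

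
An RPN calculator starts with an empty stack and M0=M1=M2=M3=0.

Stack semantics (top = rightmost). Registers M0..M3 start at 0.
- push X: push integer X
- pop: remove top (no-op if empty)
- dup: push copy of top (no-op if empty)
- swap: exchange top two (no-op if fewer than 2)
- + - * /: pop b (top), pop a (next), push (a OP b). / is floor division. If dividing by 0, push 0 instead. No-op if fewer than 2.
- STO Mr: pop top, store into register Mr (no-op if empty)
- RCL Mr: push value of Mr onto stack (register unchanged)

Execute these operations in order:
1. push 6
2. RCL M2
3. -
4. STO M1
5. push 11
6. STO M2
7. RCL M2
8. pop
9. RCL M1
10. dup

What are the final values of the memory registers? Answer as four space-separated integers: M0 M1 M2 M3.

After op 1 (push 6): stack=[6] mem=[0,0,0,0]
After op 2 (RCL M2): stack=[6,0] mem=[0,0,0,0]
After op 3 (-): stack=[6] mem=[0,0,0,0]
After op 4 (STO M1): stack=[empty] mem=[0,6,0,0]
After op 5 (push 11): stack=[11] mem=[0,6,0,0]
After op 6 (STO M2): stack=[empty] mem=[0,6,11,0]
After op 7 (RCL M2): stack=[11] mem=[0,6,11,0]
After op 8 (pop): stack=[empty] mem=[0,6,11,0]
After op 9 (RCL M1): stack=[6] mem=[0,6,11,0]
After op 10 (dup): stack=[6,6] mem=[0,6,11,0]

Answer: 0 6 11 0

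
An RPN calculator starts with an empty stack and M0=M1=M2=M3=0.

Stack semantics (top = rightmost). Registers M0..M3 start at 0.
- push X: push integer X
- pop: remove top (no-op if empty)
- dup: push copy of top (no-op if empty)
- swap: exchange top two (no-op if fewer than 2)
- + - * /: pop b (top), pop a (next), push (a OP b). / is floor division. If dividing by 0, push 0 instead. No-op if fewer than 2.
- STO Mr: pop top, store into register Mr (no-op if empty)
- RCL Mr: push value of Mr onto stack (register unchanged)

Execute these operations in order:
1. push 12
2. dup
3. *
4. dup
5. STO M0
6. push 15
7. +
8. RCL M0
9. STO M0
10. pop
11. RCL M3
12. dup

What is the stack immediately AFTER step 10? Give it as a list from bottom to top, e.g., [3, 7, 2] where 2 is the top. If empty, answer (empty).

After op 1 (push 12): stack=[12] mem=[0,0,0,0]
After op 2 (dup): stack=[12,12] mem=[0,0,0,0]
After op 3 (*): stack=[144] mem=[0,0,0,0]
After op 4 (dup): stack=[144,144] mem=[0,0,0,0]
After op 5 (STO M0): stack=[144] mem=[144,0,0,0]
After op 6 (push 15): stack=[144,15] mem=[144,0,0,0]
After op 7 (+): stack=[159] mem=[144,0,0,0]
After op 8 (RCL M0): stack=[159,144] mem=[144,0,0,0]
After op 9 (STO M0): stack=[159] mem=[144,0,0,0]
After op 10 (pop): stack=[empty] mem=[144,0,0,0]

(empty)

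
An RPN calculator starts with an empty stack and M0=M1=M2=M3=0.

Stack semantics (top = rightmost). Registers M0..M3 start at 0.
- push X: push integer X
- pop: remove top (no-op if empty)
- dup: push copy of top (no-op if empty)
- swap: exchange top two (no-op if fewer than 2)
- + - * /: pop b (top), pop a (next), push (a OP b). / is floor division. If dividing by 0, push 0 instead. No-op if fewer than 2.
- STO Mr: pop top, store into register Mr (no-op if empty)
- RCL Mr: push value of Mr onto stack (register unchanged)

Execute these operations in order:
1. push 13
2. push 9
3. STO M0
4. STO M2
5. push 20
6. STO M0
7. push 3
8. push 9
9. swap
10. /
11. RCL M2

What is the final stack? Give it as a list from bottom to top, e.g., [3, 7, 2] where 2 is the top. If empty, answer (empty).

After op 1 (push 13): stack=[13] mem=[0,0,0,0]
After op 2 (push 9): stack=[13,9] mem=[0,0,0,0]
After op 3 (STO M0): stack=[13] mem=[9,0,0,0]
After op 4 (STO M2): stack=[empty] mem=[9,0,13,0]
After op 5 (push 20): stack=[20] mem=[9,0,13,0]
After op 6 (STO M0): stack=[empty] mem=[20,0,13,0]
After op 7 (push 3): stack=[3] mem=[20,0,13,0]
After op 8 (push 9): stack=[3,9] mem=[20,0,13,0]
After op 9 (swap): stack=[9,3] mem=[20,0,13,0]
After op 10 (/): stack=[3] mem=[20,0,13,0]
After op 11 (RCL M2): stack=[3,13] mem=[20,0,13,0]

Answer: [3, 13]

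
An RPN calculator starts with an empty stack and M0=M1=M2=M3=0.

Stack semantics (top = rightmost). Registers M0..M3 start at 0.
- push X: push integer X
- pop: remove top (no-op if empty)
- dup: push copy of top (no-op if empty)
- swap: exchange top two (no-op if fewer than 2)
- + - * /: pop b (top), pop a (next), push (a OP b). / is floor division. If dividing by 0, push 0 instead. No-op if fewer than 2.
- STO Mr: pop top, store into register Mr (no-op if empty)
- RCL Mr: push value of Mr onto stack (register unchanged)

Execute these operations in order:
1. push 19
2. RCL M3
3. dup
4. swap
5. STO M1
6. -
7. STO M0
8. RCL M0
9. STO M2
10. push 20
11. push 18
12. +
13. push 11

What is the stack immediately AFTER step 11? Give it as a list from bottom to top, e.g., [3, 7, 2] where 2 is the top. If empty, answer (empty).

After op 1 (push 19): stack=[19] mem=[0,0,0,0]
After op 2 (RCL M3): stack=[19,0] mem=[0,0,0,0]
After op 3 (dup): stack=[19,0,0] mem=[0,0,0,0]
After op 4 (swap): stack=[19,0,0] mem=[0,0,0,0]
After op 5 (STO M1): stack=[19,0] mem=[0,0,0,0]
After op 6 (-): stack=[19] mem=[0,0,0,0]
After op 7 (STO M0): stack=[empty] mem=[19,0,0,0]
After op 8 (RCL M0): stack=[19] mem=[19,0,0,0]
After op 9 (STO M2): stack=[empty] mem=[19,0,19,0]
After op 10 (push 20): stack=[20] mem=[19,0,19,0]
After op 11 (push 18): stack=[20,18] mem=[19,0,19,0]

[20, 18]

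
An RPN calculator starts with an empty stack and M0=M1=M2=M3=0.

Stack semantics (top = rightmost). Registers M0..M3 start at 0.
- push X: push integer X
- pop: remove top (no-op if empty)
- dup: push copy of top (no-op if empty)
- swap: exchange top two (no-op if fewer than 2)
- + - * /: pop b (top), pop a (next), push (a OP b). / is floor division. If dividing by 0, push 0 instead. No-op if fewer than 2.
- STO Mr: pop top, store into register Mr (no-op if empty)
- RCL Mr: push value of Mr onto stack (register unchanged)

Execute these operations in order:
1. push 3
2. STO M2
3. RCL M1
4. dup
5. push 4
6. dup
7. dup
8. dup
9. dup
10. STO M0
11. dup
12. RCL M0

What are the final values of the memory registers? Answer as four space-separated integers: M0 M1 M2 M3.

After op 1 (push 3): stack=[3] mem=[0,0,0,0]
After op 2 (STO M2): stack=[empty] mem=[0,0,3,0]
After op 3 (RCL M1): stack=[0] mem=[0,0,3,0]
After op 4 (dup): stack=[0,0] mem=[0,0,3,0]
After op 5 (push 4): stack=[0,0,4] mem=[0,0,3,0]
After op 6 (dup): stack=[0,0,4,4] mem=[0,0,3,0]
After op 7 (dup): stack=[0,0,4,4,4] mem=[0,0,3,0]
After op 8 (dup): stack=[0,0,4,4,4,4] mem=[0,0,3,0]
After op 9 (dup): stack=[0,0,4,4,4,4,4] mem=[0,0,3,0]
After op 10 (STO M0): stack=[0,0,4,4,4,4] mem=[4,0,3,0]
After op 11 (dup): stack=[0,0,4,4,4,4,4] mem=[4,0,3,0]
After op 12 (RCL M0): stack=[0,0,4,4,4,4,4,4] mem=[4,0,3,0]

Answer: 4 0 3 0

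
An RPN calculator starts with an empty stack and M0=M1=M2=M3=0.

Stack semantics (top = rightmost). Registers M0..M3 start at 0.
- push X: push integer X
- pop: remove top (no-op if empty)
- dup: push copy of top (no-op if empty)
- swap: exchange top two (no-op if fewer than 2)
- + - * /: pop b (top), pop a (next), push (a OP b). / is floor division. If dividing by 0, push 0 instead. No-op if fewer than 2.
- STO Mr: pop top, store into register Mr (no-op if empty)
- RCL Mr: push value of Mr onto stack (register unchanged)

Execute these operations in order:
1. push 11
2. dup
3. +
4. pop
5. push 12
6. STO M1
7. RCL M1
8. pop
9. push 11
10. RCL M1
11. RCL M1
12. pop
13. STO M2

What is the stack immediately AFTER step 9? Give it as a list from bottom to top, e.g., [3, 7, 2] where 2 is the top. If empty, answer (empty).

After op 1 (push 11): stack=[11] mem=[0,0,0,0]
After op 2 (dup): stack=[11,11] mem=[0,0,0,0]
After op 3 (+): stack=[22] mem=[0,0,0,0]
After op 4 (pop): stack=[empty] mem=[0,0,0,0]
After op 5 (push 12): stack=[12] mem=[0,0,0,0]
After op 6 (STO M1): stack=[empty] mem=[0,12,0,0]
After op 7 (RCL M1): stack=[12] mem=[0,12,0,0]
After op 8 (pop): stack=[empty] mem=[0,12,0,0]
After op 9 (push 11): stack=[11] mem=[0,12,0,0]

[11]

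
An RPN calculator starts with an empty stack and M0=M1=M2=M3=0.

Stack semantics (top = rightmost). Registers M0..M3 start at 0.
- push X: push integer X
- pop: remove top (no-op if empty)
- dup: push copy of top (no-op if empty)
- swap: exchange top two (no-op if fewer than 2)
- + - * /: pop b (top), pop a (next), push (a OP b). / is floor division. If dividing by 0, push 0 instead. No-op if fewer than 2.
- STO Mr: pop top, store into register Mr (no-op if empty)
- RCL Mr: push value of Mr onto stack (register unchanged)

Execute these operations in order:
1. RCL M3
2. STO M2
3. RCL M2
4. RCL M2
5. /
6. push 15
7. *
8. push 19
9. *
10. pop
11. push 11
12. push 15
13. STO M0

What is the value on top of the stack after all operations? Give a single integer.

Answer: 11

Derivation:
After op 1 (RCL M3): stack=[0] mem=[0,0,0,0]
After op 2 (STO M2): stack=[empty] mem=[0,0,0,0]
After op 3 (RCL M2): stack=[0] mem=[0,0,0,0]
After op 4 (RCL M2): stack=[0,0] mem=[0,0,0,0]
After op 5 (/): stack=[0] mem=[0,0,0,0]
After op 6 (push 15): stack=[0,15] mem=[0,0,0,0]
After op 7 (*): stack=[0] mem=[0,0,0,0]
After op 8 (push 19): stack=[0,19] mem=[0,0,0,0]
After op 9 (*): stack=[0] mem=[0,0,0,0]
After op 10 (pop): stack=[empty] mem=[0,0,0,0]
After op 11 (push 11): stack=[11] mem=[0,0,0,0]
After op 12 (push 15): stack=[11,15] mem=[0,0,0,0]
After op 13 (STO M0): stack=[11] mem=[15,0,0,0]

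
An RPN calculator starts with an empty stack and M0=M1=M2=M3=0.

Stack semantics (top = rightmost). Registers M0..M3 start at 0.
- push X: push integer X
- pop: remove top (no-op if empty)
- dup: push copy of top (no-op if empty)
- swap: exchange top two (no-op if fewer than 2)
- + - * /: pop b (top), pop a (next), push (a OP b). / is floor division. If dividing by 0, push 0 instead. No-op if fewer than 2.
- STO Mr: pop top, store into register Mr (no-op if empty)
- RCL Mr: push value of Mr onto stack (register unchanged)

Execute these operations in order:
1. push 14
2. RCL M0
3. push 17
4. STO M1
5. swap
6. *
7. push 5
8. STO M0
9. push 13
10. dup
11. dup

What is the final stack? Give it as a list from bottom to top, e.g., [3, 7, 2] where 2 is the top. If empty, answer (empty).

Answer: [0, 13, 13, 13]

Derivation:
After op 1 (push 14): stack=[14] mem=[0,0,0,0]
After op 2 (RCL M0): stack=[14,0] mem=[0,0,0,0]
After op 3 (push 17): stack=[14,0,17] mem=[0,0,0,0]
After op 4 (STO M1): stack=[14,0] mem=[0,17,0,0]
After op 5 (swap): stack=[0,14] mem=[0,17,0,0]
After op 6 (*): stack=[0] mem=[0,17,0,0]
After op 7 (push 5): stack=[0,5] mem=[0,17,0,0]
After op 8 (STO M0): stack=[0] mem=[5,17,0,0]
After op 9 (push 13): stack=[0,13] mem=[5,17,0,0]
After op 10 (dup): stack=[0,13,13] mem=[5,17,0,0]
After op 11 (dup): stack=[0,13,13,13] mem=[5,17,0,0]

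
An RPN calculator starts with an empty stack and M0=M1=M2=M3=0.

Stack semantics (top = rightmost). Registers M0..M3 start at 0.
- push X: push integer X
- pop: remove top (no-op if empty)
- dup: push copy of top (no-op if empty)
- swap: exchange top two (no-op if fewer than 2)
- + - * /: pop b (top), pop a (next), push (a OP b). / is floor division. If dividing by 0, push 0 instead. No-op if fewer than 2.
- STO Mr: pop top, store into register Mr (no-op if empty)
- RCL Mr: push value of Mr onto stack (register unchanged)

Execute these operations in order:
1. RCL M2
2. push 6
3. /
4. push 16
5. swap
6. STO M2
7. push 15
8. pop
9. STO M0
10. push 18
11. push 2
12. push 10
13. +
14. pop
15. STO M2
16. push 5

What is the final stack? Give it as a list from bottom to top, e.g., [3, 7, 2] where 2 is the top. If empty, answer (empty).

After op 1 (RCL M2): stack=[0] mem=[0,0,0,0]
After op 2 (push 6): stack=[0,6] mem=[0,0,0,0]
After op 3 (/): stack=[0] mem=[0,0,0,0]
After op 4 (push 16): stack=[0,16] mem=[0,0,0,0]
After op 5 (swap): stack=[16,0] mem=[0,0,0,0]
After op 6 (STO M2): stack=[16] mem=[0,0,0,0]
After op 7 (push 15): stack=[16,15] mem=[0,0,0,0]
After op 8 (pop): stack=[16] mem=[0,0,0,0]
After op 9 (STO M0): stack=[empty] mem=[16,0,0,0]
After op 10 (push 18): stack=[18] mem=[16,0,0,0]
After op 11 (push 2): stack=[18,2] mem=[16,0,0,0]
After op 12 (push 10): stack=[18,2,10] mem=[16,0,0,0]
After op 13 (+): stack=[18,12] mem=[16,0,0,0]
After op 14 (pop): stack=[18] mem=[16,0,0,0]
After op 15 (STO M2): stack=[empty] mem=[16,0,18,0]
After op 16 (push 5): stack=[5] mem=[16,0,18,0]

Answer: [5]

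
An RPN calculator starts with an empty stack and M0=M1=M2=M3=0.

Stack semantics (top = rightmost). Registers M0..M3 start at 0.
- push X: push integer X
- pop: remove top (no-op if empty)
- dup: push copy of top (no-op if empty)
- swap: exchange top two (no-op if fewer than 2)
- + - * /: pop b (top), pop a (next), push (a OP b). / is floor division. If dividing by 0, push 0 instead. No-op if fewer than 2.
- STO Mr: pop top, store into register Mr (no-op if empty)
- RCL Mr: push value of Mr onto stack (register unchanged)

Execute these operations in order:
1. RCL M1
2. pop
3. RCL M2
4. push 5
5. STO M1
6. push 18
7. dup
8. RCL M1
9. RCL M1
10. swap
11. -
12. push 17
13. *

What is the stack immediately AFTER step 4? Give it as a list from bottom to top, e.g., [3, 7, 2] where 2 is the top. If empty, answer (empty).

After op 1 (RCL M1): stack=[0] mem=[0,0,0,0]
After op 2 (pop): stack=[empty] mem=[0,0,0,0]
After op 3 (RCL M2): stack=[0] mem=[0,0,0,0]
After op 4 (push 5): stack=[0,5] mem=[0,0,0,0]

[0, 5]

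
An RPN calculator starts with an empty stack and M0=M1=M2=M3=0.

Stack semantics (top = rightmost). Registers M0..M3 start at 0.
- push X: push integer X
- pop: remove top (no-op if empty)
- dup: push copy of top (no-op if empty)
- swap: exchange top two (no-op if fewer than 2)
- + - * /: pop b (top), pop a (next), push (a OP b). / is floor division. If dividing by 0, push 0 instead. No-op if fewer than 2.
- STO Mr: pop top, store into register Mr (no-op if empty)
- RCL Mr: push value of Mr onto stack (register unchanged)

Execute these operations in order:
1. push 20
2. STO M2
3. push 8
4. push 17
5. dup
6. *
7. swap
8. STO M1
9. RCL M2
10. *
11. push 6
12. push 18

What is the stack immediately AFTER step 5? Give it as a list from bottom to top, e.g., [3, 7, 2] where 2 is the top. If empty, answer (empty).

After op 1 (push 20): stack=[20] mem=[0,0,0,0]
After op 2 (STO M2): stack=[empty] mem=[0,0,20,0]
After op 3 (push 8): stack=[8] mem=[0,0,20,0]
After op 4 (push 17): stack=[8,17] mem=[0,0,20,0]
After op 5 (dup): stack=[8,17,17] mem=[0,0,20,0]

[8, 17, 17]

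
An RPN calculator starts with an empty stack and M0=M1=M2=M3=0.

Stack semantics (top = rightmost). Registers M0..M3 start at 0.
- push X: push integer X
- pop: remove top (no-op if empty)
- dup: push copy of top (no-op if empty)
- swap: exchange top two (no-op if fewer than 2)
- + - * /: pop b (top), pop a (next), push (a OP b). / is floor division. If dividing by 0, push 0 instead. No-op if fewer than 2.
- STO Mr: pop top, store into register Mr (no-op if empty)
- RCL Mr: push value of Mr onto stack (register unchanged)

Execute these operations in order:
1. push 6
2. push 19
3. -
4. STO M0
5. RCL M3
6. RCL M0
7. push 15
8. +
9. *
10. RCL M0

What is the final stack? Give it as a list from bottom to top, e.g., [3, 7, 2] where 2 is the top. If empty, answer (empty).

After op 1 (push 6): stack=[6] mem=[0,0,0,0]
After op 2 (push 19): stack=[6,19] mem=[0,0,0,0]
After op 3 (-): stack=[-13] mem=[0,0,0,0]
After op 4 (STO M0): stack=[empty] mem=[-13,0,0,0]
After op 5 (RCL M3): stack=[0] mem=[-13,0,0,0]
After op 6 (RCL M0): stack=[0,-13] mem=[-13,0,0,0]
After op 7 (push 15): stack=[0,-13,15] mem=[-13,0,0,0]
After op 8 (+): stack=[0,2] mem=[-13,0,0,0]
After op 9 (*): stack=[0] mem=[-13,0,0,0]
After op 10 (RCL M0): stack=[0,-13] mem=[-13,0,0,0]

Answer: [0, -13]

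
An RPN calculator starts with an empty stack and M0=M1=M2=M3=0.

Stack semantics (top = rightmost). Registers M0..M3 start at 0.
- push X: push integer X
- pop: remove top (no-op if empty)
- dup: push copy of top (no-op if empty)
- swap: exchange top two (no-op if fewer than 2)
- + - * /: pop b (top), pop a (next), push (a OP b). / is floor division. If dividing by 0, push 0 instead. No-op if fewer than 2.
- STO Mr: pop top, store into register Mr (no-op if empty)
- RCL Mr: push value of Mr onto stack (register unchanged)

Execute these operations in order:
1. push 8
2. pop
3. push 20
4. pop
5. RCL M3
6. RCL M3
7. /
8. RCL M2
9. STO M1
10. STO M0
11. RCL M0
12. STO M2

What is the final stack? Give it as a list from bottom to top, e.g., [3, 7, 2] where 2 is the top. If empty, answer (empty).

Answer: (empty)

Derivation:
After op 1 (push 8): stack=[8] mem=[0,0,0,0]
After op 2 (pop): stack=[empty] mem=[0,0,0,0]
After op 3 (push 20): stack=[20] mem=[0,0,0,0]
After op 4 (pop): stack=[empty] mem=[0,0,0,0]
After op 5 (RCL M3): stack=[0] mem=[0,0,0,0]
After op 6 (RCL M3): stack=[0,0] mem=[0,0,0,0]
After op 7 (/): stack=[0] mem=[0,0,0,0]
After op 8 (RCL M2): stack=[0,0] mem=[0,0,0,0]
After op 9 (STO M1): stack=[0] mem=[0,0,0,0]
After op 10 (STO M0): stack=[empty] mem=[0,0,0,0]
After op 11 (RCL M0): stack=[0] mem=[0,0,0,0]
After op 12 (STO M2): stack=[empty] mem=[0,0,0,0]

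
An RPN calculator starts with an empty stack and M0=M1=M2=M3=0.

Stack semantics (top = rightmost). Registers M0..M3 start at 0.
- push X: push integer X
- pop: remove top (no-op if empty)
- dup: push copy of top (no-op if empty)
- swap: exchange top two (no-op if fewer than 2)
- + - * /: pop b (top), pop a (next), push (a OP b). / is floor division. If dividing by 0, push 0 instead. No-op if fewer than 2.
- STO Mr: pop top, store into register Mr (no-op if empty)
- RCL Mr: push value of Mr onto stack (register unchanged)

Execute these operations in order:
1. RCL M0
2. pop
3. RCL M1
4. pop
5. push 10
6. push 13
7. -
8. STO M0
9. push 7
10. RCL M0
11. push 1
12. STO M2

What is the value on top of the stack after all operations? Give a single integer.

Answer: -3

Derivation:
After op 1 (RCL M0): stack=[0] mem=[0,0,0,0]
After op 2 (pop): stack=[empty] mem=[0,0,0,0]
After op 3 (RCL M1): stack=[0] mem=[0,0,0,0]
After op 4 (pop): stack=[empty] mem=[0,0,0,0]
After op 5 (push 10): stack=[10] mem=[0,0,0,0]
After op 6 (push 13): stack=[10,13] mem=[0,0,0,0]
After op 7 (-): stack=[-3] mem=[0,0,0,0]
After op 8 (STO M0): stack=[empty] mem=[-3,0,0,0]
After op 9 (push 7): stack=[7] mem=[-3,0,0,0]
After op 10 (RCL M0): stack=[7,-3] mem=[-3,0,0,0]
After op 11 (push 1): stack=[7,-3,1] mem=[-3,0,0,0]
After op 12 (STO M2): stack=[7,-3] mem=[-3,0,1,0]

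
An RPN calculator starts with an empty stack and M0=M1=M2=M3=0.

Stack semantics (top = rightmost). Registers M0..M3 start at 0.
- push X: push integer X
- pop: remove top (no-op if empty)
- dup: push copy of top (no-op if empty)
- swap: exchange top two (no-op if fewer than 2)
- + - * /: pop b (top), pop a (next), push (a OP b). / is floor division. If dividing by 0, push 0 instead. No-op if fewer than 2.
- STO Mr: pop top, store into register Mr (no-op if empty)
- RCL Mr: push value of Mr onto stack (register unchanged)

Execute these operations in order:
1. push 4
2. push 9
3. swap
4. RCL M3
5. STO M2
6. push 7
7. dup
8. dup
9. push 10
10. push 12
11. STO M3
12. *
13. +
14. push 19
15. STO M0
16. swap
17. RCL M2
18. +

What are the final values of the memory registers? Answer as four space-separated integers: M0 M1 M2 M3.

Answer: 19 0 0 12

Derivation:
After op 1 (push 4): stack=[4] mem=[0,0,0,0]
After op 2 (push 9): stack=[4,9] mem=[0,0,0,0]
After op 3 (swap): stack=[9,4] mem=[0,0,0,0]
After op 4 (RCL M3): stack=[9,4,0] mem=[0,0,0,0]
After op 5 (STO M2): stack=[9,4] mem=[0,0,0,0]
After op 6 (push 7): stack=[9,4,7] mem=[0,0,0,0]
After op 7 (dup): stack=[9,4,7,7] mem=[0,0,0,0]
After op 8 (dup): stack=[9,4,7,7,7] mem=[0,0,0,0]
After op 9 (push 10): stack=[9,4,7,7,7,10] mem=[0,0,0,0]
After op 10 (push 12): stack=[9,4,7,7,7,10,12] mem=[0,0,0,0]
After op 11 (STO M3): stack=[9,4,7,7,7,10] mem=[0,0,0,12]
After op 12 (*): stack=[9,4,7,7,70] mem=[0,0,0,12]
After op 13 (+): stack=[9,4,7,77] mem=[0,0,0,12]
After op 14 (push 19): stack=[9,4,7,77,19] mem=[0,0,0,12]
After op 15 (STO M0): stack=[9,4,7,77] mem=[19,0,0,12]
After op 16 (swap): stack=[9,4,77,7] mem=[19,0,0,12]
After op 17 (RCL M2): stack=[9,4,77,7,0] mem=[19,0,0,12]
After op 18 (+): stack=[9,4,77,7] mem=[19,0,0,12]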